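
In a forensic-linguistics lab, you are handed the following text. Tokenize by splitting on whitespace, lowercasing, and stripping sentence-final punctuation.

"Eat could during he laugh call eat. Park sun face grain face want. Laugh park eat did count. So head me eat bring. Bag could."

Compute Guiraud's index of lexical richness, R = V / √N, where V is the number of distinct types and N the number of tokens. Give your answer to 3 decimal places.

3.600

N = 25, V = 18.
√N = 5.000000
R = 18 / 5.000000 = 3.600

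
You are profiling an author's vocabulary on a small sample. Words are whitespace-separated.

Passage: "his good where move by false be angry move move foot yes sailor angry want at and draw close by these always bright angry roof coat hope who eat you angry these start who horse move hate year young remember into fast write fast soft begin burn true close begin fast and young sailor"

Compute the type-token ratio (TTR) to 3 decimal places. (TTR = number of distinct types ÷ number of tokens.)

N = 54 tokens, V = 38 types.
TTR = V / N = 38 / 54 = 0.704

0.704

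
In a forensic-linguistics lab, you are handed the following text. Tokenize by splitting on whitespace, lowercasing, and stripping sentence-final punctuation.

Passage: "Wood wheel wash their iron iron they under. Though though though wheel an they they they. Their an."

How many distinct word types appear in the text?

9

Distinct types: {an, iron, their, they, though, under, wash, wheel, wood}
V = 9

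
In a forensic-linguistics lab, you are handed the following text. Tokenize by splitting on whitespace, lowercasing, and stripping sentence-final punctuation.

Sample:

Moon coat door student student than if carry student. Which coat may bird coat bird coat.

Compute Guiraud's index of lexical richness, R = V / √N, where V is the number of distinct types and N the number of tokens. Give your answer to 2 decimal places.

N = 16, V = 10.
√N = 4.000000
R = 10 / 4.000000 = 2.50

2.50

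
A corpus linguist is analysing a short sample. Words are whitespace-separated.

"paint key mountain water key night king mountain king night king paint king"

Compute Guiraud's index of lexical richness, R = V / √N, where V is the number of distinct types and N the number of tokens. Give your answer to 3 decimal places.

1.664

N = 13, V = 6.
√N = 3.605551
R = 6 / 3.605551 = 1.664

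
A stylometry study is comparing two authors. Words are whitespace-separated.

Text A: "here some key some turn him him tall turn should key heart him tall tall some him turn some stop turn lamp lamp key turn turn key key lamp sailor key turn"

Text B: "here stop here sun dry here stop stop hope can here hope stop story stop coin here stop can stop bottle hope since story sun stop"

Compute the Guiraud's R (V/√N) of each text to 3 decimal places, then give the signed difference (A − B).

-0.016

A: V=11, N=32, R=1.945
B: V=10, N=26, R=1.961
Difference = 1.945 − 1.961 = -0.016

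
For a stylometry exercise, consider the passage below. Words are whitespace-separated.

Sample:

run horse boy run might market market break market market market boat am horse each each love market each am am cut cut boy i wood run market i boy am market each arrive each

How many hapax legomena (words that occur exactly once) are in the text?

Frequencies: market:8, each:5, am:4, run:3, boy:3, horse:2, cut:2, i:2, might:1, break:1, boat:1, love:1, wood:1, arrive:1
Hapax (freq=1): arrive, boat, break, love, might, wood

6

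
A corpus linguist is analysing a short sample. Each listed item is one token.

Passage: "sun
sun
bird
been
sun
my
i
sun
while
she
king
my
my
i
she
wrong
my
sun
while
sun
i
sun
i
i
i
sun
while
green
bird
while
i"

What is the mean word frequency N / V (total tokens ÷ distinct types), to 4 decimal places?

N = 31 tokens, V = 10 types.
Mean frequency = N / V = 31 / 10 = 3.1000

3.1000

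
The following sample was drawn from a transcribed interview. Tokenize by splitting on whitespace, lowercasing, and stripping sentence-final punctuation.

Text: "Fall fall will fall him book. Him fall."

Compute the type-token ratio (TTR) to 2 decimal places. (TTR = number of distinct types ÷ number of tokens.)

N = 8 tokens, V = 4 types.
TTR = V / N = 4 / 8 = 0.50

0.50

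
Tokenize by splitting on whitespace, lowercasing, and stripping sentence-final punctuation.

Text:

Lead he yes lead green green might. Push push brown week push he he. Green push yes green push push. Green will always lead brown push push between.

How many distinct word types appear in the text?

11

Distinct types: {always, between, brown, green, he, lead, might, push, week, will, yes}
V = 11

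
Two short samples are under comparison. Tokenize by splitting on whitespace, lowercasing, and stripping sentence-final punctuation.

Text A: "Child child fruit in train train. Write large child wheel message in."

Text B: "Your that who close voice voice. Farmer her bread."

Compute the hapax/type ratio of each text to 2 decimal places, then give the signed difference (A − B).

-0.25

A: hapax=5, V=8, ratio=0.63
B: hapax=7, V=8, ratio=0.88
Difference = 0.63 − 0.88 = -0.25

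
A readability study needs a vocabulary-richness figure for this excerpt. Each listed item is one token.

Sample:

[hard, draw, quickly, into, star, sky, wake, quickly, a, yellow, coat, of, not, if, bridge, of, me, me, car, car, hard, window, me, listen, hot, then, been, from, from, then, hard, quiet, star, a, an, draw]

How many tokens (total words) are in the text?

Tokens: hard, draw, quickly, into, star, sky, wake, quickly, a, yellow, coat, of, not, if, bridge, of, me, me, car, car, hard, window, me, listen, hot, then, been, from, from, then, hard, quiet, star, a, an, draw
N = 36

36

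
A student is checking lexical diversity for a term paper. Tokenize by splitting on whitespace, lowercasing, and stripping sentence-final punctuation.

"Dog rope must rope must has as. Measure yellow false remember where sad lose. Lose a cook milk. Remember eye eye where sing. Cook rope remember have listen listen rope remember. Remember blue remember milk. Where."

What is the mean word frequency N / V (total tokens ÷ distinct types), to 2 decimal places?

N = 36 tokens, V = 20 types.
Mean frequency = N / V = 36 / 20 = 1.80

1.80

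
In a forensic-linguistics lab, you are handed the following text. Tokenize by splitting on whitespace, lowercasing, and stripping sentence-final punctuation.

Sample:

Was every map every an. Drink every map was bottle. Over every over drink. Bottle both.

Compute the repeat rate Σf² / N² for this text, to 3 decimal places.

Frequencies: every:4, was:2, map:2, drink:2, bottle:2, over:2, an:1, both:1
Σf² = 38; N² = 256
Repeat rate = 38 / 256 = 0.148

0.148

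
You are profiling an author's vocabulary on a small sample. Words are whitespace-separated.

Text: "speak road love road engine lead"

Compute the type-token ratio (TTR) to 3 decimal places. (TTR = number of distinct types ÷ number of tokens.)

0.833

N = 6 tokens, V = 5 types.
TTR = V / N = 5 / 6 = 0.833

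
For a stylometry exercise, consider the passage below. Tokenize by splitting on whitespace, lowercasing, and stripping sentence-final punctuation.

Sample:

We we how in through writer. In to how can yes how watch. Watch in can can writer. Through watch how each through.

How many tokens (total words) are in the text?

23

Tokens: we, we, how, in, through, writer, in, to, how, can, yes, how, watch, watch, in, can, can, writer, through, watch, how, each, through
N = 23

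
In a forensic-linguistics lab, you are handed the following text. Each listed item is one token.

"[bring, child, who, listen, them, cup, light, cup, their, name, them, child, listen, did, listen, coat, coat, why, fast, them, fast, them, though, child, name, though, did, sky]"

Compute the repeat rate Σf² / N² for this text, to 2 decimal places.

Frequencies: them:4, child:3, listen:3, cup:2, name:2, did:2, coat:2, fast:2, though:2, bring:1, who:1, light:1, their:1, why:1, sky:1
Σf² = 64; N² = 784
Repeat rate = 64 / 784 = 0.08

0.08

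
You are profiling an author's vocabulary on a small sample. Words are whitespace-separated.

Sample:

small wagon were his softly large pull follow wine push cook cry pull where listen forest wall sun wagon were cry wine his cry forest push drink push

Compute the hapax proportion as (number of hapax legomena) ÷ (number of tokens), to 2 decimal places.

0.36

Frequencies: push:3, cry:3, wagon:2, were:2, his:2, pull:2, wine:2, forest:2, small:1, softly:1, large:1, follow:1, cook:1, where:1, listen:1, wall:1, sun:1, drink:1
Hapax count = 10; token count = 28.
Ratio = 10 / 28 = 0.36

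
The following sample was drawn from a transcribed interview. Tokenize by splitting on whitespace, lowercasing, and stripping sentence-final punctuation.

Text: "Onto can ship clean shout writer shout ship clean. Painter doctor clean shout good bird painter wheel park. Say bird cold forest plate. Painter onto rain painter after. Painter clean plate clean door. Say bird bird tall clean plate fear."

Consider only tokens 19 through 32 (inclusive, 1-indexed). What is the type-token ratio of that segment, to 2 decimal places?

0.71

Segment tokens 19–32: say, bird, cold, forest, plate, painter, onto, rain, painter, after, painter, clean, plate, clean
Segment N = 14, segment V = 10.
TTR = 10 / 14 = 0.71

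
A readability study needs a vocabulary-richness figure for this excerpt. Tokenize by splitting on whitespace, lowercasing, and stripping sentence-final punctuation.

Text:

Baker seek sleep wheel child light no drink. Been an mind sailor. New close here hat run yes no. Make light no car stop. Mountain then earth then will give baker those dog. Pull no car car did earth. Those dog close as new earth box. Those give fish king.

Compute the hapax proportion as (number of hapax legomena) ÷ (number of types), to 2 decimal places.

0.68

Frequencies: no:4, car:3, earth:3, those:3, baker:2, light:2, new:2, close:2, then:2, give:2, dog:2, seek:1, sleep:1, wheel:1, child:1, drink:1, been:1, an:1, mind:1, sailor:1, … (14 more, each freq 1)
Hapax count = 23; type count = 34.
Ratio = 23 / 34 = 0.68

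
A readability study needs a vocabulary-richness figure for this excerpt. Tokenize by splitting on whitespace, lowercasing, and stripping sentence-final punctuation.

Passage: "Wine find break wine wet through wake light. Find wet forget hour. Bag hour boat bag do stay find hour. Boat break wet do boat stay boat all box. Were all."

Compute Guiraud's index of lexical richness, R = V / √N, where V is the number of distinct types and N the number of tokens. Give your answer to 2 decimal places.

N = 31, V = 16.
√N = 5.567764
R = 16 / 5.567764 = 2.87

2.87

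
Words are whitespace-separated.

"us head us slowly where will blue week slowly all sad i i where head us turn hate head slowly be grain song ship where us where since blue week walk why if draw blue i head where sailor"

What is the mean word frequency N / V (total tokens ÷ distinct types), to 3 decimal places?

1.773

N = 39 tokens, V = 22 types.
Mean frequency = N / V = 39 / 22 = 1.773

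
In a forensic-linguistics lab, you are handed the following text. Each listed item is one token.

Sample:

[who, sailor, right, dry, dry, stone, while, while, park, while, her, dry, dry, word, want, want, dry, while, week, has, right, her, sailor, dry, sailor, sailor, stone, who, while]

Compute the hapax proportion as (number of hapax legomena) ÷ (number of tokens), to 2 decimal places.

0.14

Frequencies: dry:6, while:5, sailor:4, who:2, right:2, stone:2, her:2, want:2, park:1, word:1, week:1, has:1
Hapax count = 4; token count = 29.
Ratio = 4 / 29 = 0.14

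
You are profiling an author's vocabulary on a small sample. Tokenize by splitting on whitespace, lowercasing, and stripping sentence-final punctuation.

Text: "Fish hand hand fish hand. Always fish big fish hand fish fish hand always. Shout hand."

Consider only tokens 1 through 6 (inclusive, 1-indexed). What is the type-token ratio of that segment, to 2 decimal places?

0.50

Segment tokens 1–6: fish, hand, hand, fish, hand, always
Segment N = 6, segment V = 3.
TTR = 3 / 6 = 0.50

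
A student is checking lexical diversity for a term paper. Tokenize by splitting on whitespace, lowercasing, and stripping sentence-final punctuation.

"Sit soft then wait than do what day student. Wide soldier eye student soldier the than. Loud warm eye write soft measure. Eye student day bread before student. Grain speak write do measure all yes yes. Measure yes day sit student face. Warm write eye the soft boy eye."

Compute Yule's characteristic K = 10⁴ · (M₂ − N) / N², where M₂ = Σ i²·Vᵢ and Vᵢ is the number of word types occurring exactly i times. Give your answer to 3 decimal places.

Frequencies: student:5, eye:5, soft:3, day:3, write:3, measure:3, yes:3, sit:2, than:2, do:2, soldier:2, the:2, warm:2, then:1, wait:1, what:1, wide:1, loud:1, bread:1, before:1, … (5 more, each freq 1)
N = 49. Frequency spectrum: V_1=12, V_2=6, V_3=5, V_5=2
M₂ = 1²·12 + 2²·6 + 3²·5 + 5²·2 = 131
K = 10000 × (131 − 49) / 49² = 341.524

341.524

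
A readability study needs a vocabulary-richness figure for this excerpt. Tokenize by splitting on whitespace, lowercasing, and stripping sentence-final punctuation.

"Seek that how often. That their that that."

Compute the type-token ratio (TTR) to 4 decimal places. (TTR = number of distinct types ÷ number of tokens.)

N = 8 tokens, V = 5 types.
TTR = V / N = 5 / 8 = 0.6250

0.6250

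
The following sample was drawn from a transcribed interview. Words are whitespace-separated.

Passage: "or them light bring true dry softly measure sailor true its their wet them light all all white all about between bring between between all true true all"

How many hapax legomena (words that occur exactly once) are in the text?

Frequencies: all:5, true:4, between:3, them:2, light:2, bring:2, or:1, dry:1, softly:1, measure:1, sailor:1, its:1, their:1, wet:1, white:1, about:1
Hapax (freq=1): about, dry, its, measure, or, sailor, softly, their, wet, white

10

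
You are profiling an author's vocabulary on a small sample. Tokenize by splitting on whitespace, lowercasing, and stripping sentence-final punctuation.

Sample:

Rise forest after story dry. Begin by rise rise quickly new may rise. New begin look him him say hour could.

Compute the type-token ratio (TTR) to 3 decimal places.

N = 21 tokens, V = 15 types.
TTR = V / N = 15 / 21 = 0.714

0.714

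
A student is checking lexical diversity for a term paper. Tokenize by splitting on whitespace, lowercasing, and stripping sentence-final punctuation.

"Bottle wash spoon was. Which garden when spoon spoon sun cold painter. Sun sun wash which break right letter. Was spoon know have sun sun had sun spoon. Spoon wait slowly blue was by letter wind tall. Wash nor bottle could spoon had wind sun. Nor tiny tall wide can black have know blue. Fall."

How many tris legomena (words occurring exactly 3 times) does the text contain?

Frequencies: spoon:7, sun:7, wash:3, was:3, bottle:2, which:2, letter:2, know:2, have:2, had:2, blue:2, wind:2, tall:2, nor:2, garden:1, when:1, cold:1, painter:1, break:1, right:1, … (9 more, each freq 1)
Words with frequency 3: was, wash

2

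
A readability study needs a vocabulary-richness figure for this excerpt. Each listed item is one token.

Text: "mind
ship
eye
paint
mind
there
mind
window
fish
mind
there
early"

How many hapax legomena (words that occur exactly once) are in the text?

Frequencies: mind:4, there:2, ship:1, eye:1, paint:1, window:1, fish:1, early:1
Hapax (freq=1): early, eye, fish, paint, ship, window

6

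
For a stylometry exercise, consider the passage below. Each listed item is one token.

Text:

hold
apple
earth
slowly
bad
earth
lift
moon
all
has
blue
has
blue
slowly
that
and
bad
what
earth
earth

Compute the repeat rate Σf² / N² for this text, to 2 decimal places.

0.10

Frequencies: earth:4, slowly:2, bad:2, has:2, blue:2, hold:1, apple:1, lift:1, moon:1, all:1, that:1, and:1, what:1
Σf² = 40; N² = 400
Repeat rate = 40 / 400 = 0.10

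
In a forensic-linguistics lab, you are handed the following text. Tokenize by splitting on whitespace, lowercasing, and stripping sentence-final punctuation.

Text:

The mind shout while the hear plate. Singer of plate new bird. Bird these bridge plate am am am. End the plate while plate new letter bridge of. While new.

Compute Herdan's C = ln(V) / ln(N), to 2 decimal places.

0.80

N = 30, V = 15.
ln(V) = 2.708050, ln(N) = 3.401197
C = 2.708050 / 3.401197 = 0.80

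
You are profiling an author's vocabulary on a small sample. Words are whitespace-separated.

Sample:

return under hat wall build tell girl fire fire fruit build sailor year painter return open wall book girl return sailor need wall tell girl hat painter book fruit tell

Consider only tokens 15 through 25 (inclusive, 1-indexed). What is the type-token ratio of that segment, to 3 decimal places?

0.727

Segment tokens 15–25: return, open, wall, book, girl, return, sailor, need, wall, tell, girl
Segment N = 11, segment V = 8.
TTR = 8 / 11 = 0.727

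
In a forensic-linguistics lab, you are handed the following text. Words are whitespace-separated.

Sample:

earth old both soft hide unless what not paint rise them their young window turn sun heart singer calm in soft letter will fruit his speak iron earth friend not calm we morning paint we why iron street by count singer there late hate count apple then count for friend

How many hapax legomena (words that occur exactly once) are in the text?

29

Frequencies: count:3, earth:2, soft:2, not:2, paint:2, singer:2, calm:2, iron:2, friend:2, we:2, old:1, both:1, hide:1, unless:1, what:1, rise:1, them:1, their:1, young:1, window:1, … (19 more, each freq 1)
Hapax (freq=1): apple, both, by, for, fruit, hate, heart, hide, his, in, late, letter, morning, old, rise, speak, street, sun, their, them, then, there, turn, unless, what, why, will, window, young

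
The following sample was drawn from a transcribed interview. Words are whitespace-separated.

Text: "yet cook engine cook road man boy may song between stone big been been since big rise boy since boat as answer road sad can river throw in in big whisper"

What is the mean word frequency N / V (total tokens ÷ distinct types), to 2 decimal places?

N = 31 tokens, V = 23 types.
Mean frequency = N / V = 31 / 23 = 1.35

1.35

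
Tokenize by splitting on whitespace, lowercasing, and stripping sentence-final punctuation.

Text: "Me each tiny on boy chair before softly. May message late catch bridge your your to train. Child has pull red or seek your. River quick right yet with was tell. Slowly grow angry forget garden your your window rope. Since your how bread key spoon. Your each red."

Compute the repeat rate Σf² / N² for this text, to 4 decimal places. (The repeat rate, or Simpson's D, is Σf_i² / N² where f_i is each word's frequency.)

Frequencies: your:7, each:2, red:2, me:1, tiny:1, on:1, boy:1, chair:1, before:1, softly:1, may:1, message:1, late:1, catch:1, bridge:1, to:1, train:1, child:1, has:1, pull:1, … (21 more, each freq 1)
Σf² = 95; N² = 2401
Repeat rate = 95 / 2401 = 0.0396

0.0396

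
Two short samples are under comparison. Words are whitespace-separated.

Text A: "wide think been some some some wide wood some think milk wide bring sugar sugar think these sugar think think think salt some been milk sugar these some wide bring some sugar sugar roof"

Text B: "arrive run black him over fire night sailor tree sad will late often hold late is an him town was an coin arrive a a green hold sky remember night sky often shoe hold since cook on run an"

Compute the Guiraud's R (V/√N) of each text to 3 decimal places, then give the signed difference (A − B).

-2.437

A: V=11, N=34, R=1.886
B: V=27, N=39, R=4.323
Difference = 1.886 − 4.323 = -2.437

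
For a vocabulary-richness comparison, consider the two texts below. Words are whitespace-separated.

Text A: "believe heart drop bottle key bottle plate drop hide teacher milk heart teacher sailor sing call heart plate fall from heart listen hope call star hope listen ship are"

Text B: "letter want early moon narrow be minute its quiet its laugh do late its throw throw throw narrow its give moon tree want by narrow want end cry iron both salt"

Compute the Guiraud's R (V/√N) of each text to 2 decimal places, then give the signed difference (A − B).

A: V=19, N=29, R=3.53
B: V=21, N=31, R=3.77
Difference = 3.53 − 3.77 = -0.24

-0.24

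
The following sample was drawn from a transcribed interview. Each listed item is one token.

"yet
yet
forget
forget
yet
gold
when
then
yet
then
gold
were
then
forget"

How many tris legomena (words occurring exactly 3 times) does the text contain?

Frequencies: yet:4, forget:3, then:3, gold:2, when:1, were:1
Words with frequency 3: forget, then

2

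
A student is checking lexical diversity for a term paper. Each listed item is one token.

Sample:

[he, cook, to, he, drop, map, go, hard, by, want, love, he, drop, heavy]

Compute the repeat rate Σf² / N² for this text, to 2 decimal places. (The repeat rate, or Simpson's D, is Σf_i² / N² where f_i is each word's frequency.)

Frequencies: he:3, drop:2, cook:1, to:1, map:1, go:1, hard:1, by:1, want:1, love:1, heavy:1
Σf² = 22; N² = 196
Repeat rate = 22 / 196 = 0.11

0.11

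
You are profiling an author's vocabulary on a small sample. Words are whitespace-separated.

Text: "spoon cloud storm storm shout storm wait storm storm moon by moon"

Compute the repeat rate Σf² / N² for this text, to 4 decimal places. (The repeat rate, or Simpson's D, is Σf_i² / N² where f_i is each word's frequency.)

0.2361

Frequencies: storm:5, moon:2, spoon:1, cloud:1, shout:1, wait:1, by:1
Σf² = 34; N² = 144
Repeat rate = 34 / 144 = 0.2361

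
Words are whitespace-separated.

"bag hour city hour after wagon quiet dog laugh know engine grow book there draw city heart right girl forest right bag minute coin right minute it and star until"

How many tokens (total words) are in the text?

30

Tokens: bag, hour, city, hour, after, wagon, quiet, dog, laugh, know, engine, grow, book, there, draw, city, heart, right, girl, forest, right, bag, minute, coin, right, minute, it, and, star, until
N = 30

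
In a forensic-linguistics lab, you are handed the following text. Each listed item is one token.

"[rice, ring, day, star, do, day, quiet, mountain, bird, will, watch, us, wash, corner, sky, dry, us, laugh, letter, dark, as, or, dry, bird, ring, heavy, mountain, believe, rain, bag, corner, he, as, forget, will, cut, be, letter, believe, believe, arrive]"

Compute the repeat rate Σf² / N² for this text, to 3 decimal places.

Frequencies: believe:3, ring:2, day:2, mountain:2, bird:2, will:2, us:2, corner:2, dry:2, letter:2, as:2, rice:1, star:1, do:1, quiet:1, watch:1, wash:1, sky:1, laugh:1, dark:1, … (9 more, each freq 1)
Σf² = 67; N² = 1681
Repeat rate = 67 / 1681 = 0.040

0.040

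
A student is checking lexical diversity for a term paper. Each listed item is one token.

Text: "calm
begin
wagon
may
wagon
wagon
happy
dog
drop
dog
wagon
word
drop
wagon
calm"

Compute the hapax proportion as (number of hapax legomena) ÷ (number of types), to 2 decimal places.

Frequencies: wagon:5, calm:2, dog:2, drop:2, begin:1, may:1, happy:1, word:1
Hapax count = 4; type count = 8.
Ratio = 4 / 8 = 0.50

0.50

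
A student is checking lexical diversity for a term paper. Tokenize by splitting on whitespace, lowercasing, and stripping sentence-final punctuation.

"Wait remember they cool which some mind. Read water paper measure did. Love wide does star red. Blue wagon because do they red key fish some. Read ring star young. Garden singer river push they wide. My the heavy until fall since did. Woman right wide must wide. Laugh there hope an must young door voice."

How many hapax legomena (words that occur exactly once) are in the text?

35

Frequencies: wide:4, they:3, some:2, read:2, did:2, star:2, red:2, young:2, must:2, wait:1, remember:1, cool:1, which:1, mind:1, water:1, paper:1, measure:1, love:1, does:1, blue:1, … (24 more, each freq 1)
Hapax (freq=1): an, because, blue, cool, do, does, door, fall, fish, garden, heavy, hope, key, laugh, love, measure, mind, my, paper, push, remember, right, ring, river, since, singer, the, there, until, voice, wagon, wait, water, which, woman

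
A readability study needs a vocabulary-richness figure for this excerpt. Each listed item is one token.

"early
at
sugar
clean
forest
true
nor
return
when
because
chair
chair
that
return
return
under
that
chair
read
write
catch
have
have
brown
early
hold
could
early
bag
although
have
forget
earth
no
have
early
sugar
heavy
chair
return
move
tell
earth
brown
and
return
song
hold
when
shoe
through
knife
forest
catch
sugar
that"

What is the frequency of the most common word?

5

Frequencies: return:5, early:4, chair:4, have:4, sugar:3, that:3, forest:2, when:2, catch:2, brown:2, hold:2, earth:2, at:1, clean:1, true:1, nor:1, because:1, under:1, read:1, write:1, … (13 more, each freq 1)
Most common: 'return' with frequency 5.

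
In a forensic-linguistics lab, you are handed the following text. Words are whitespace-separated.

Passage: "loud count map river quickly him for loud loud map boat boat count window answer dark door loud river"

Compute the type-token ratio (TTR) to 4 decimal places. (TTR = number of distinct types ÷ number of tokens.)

N = 19 tokens, V = 12 types.
TTR = V / N = 12 / 19 = 0.6316

0.6316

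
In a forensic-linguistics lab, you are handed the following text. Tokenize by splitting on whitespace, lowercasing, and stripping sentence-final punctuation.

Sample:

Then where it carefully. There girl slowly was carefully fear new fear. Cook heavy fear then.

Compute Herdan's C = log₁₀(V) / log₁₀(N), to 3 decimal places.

N = 16, V = 12.
log₁₀(V) = 1.079181, log₁₀(N) = 1.204120
C = 1.079181 / 1.204120 = 0.896

0.896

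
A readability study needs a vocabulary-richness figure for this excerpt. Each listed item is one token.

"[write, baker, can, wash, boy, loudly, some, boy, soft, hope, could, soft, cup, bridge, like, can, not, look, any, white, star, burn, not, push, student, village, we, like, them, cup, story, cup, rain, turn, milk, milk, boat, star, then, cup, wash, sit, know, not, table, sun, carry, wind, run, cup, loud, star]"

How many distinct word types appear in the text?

Distinct types: {any, baker, boat, boy, bridge, burn, can, carry, could, cup, hope, know, like, look, loud, loudly, milk, not, push, rain, run, sit, soft, some, star, story, student, sun, table, them, then, turn, village, wash, we, white, wind, write}
V = 38

38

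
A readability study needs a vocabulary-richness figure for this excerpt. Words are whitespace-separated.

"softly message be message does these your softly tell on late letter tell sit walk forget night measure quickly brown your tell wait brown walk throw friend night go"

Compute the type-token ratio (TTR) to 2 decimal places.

0.72

N = 29 tokens, V = 21 types.
TTR = V / N = 21 / 29 = 0.72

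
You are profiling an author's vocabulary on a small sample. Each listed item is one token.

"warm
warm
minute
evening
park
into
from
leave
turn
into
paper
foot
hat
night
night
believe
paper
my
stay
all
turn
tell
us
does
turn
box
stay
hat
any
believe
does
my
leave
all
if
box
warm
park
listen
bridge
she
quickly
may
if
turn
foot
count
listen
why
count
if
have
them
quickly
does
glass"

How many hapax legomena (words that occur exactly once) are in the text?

13

Frequencies: turn:4, warm:3, does:3, if:3, park:2, into:2, leave:2, paper:2, foot:2, hat:2, night:2, believe:2, my:2, stay:2, all:2, box:2, listen:2, quickly:2, count:2, minute:1, … (12 more, each freq 1)
Hapax (freq=1): any, bridge, evening, from, glass, have, may, minute, she, tell, them, us, why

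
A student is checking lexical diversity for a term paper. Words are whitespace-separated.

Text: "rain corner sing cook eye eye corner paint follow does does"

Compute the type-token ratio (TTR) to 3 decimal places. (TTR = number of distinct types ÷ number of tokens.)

0.727

N = 11 tokens, V = 8 types.
TTR = V / N = 8 / 11 = 0.727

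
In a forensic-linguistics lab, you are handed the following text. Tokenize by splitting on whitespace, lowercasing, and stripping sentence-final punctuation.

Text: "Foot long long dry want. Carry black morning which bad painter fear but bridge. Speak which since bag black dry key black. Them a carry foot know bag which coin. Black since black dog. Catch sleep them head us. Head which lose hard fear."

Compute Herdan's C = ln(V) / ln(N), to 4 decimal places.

0.8806

N = 44, V = 28.
ln(V) = 3.332205, ln(N) = 3.784190
C = 3.332205 / 3.784190 = 0.8806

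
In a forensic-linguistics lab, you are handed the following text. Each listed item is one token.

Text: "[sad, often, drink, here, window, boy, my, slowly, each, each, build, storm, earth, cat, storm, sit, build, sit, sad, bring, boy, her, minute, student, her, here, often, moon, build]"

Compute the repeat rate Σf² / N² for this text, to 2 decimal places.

0.06

Frequencies: build:3, sad:2, often:2, here:2, boy:2, each:2, storm:2, sit:2, her:2, drink:1, window:1, my:1, slowly:1, earth:1, cat:1, bring:1, minute:1, student:1, moon:1
Σf² = 51; N² = 841
Repeat rate = 51 / 841 = 0.06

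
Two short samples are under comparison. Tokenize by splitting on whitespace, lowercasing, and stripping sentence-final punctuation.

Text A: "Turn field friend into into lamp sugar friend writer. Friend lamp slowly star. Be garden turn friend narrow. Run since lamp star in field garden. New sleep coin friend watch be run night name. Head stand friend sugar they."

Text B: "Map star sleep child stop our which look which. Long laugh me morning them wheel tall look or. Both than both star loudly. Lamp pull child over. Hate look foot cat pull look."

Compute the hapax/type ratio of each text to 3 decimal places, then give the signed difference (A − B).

A: hapax=14, V=24, ratio=0.583
B: hapax=19, V=25, ratio=0.760
Difference = 0.583 − 0.760 = -0.177

-0.177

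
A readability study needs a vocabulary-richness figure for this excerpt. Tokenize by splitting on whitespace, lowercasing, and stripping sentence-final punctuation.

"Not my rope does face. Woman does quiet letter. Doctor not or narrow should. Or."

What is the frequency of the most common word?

Frequencies: not:2, does:2, or:2, my:1, rope:1, face:1, woman:1, quiet:1, letter:1, doctor:1, narrow:1, should:1
Most common: 'not' with frequency 2.

2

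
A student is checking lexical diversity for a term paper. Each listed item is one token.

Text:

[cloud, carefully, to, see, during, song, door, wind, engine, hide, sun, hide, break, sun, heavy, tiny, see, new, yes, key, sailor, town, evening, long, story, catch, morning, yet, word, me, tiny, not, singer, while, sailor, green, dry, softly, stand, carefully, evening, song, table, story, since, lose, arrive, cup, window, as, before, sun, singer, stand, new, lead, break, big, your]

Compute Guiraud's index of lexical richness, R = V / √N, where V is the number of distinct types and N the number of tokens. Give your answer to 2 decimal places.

N = 59, V = 45.
√N = 7.681146
R = 45 / 7.681146 = 5.86

5.86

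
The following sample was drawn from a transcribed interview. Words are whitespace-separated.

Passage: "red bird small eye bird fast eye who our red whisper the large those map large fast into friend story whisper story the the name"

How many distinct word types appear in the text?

16

Distinct types: {bird, eye, fast, friend, into, large, map, name, our, red, small, story, the, those, whisper, who}
V = 16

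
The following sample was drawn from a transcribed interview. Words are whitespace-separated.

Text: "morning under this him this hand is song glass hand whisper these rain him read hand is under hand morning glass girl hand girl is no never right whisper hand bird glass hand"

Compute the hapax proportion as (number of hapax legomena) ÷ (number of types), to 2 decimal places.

Frequencies: hand:7, is:3, glass:3, morning:2, under:2, this:2, him:2, whisper:2, girl:2, song:1, these:1, rain:1, read:1, no:1, never:1, right:1, bird:1
Hapax count = 8; type count = 17.
Ratio = 8 / 17 = 0.47

0.47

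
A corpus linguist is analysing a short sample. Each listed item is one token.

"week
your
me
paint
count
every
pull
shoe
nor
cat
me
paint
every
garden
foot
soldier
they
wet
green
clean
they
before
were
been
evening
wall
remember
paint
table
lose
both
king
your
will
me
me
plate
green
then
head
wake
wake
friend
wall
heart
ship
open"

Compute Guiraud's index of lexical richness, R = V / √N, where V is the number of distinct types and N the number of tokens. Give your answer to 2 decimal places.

N = 47, V = 36.
√N = 6.855655
R = 36 / 6.855655 = 5.25

5.25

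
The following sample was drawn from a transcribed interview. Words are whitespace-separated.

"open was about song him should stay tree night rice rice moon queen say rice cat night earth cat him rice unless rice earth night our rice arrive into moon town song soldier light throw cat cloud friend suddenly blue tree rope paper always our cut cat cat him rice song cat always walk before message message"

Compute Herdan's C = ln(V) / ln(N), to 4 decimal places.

0.8722

N = 57, V = 34.
ln(V) = 3.526361, ln(N) = 4.043051
C = 3.526361 / 4.043051 = 0.8722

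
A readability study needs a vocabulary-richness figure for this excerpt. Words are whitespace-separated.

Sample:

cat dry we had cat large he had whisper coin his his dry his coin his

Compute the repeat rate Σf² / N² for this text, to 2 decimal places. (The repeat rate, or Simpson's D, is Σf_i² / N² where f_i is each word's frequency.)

0.14

Frequencies: his:4, cat:2, dry:2, had:2, coin:2, we:1, large:1, he:1, whisper:1
Σf² = 36; N² = 256
Repeat rate = 36 / 256 = 0.14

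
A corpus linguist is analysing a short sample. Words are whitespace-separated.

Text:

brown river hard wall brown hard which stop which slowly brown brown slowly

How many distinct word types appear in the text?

7

Distinct types: {brown, hard, river, slowly, stop, wall, which}
V = 7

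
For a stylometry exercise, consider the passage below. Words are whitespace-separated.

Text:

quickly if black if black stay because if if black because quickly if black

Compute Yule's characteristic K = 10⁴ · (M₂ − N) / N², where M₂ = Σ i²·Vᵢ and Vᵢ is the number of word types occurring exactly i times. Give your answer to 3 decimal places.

1836.735

Frequencies: if:5, black:4, quickly:2, because:2, stay:1
N = 14. Frequency spectrum: V_1=1, V_2=2, V_4=1, V_5=1
M₂ = 1²·1 + 2²·2 + 4²·1 + 5²·1 = 50
K = 10000 × (50 − 14) / 14² = 1836.735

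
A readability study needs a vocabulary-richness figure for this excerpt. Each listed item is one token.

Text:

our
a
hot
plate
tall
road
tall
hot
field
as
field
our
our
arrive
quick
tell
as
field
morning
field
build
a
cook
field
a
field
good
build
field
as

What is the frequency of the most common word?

Frequencies: field:7, our:3, a:3, as:3, hot:2, tall:2, build:2, plate:1, road:1, arrive:1, quick:1, tell:1, morning:1, cook:1, good:1
Most common: 'field' with frequency 7.

7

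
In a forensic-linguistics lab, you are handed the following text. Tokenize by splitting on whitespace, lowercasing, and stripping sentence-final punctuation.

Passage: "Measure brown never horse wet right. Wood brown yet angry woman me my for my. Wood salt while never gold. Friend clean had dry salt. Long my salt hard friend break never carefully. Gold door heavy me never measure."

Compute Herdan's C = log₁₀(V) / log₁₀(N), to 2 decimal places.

0.89

N = 39, V = 26.
log₁₀(V) = 1.414973, log₁₀(N) = 1.591065
C = 1.414973 / 1.591065 = 0.89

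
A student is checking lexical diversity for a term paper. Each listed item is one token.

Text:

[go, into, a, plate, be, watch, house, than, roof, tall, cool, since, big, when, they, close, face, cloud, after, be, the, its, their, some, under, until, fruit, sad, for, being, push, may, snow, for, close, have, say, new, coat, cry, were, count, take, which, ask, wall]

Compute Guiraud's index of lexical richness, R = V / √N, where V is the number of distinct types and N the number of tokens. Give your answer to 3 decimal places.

N = 46, V = 43.
√N = 6.782330
R = 43 / 6.782330 = 6.340

6.340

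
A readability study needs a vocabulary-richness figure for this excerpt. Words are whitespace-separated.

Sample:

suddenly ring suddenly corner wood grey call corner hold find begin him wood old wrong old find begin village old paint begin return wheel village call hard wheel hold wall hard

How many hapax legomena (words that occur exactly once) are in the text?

Frequencies: begin:3, old:3, suddenly:2, corner:2, wood:2, call:2, hold:2, find:2, village:2, wheel:2, hard:2, ring:1, grey:1, him:1, wrong:1, paint:1, return:1, wall:1
Hapax (freq=1): grey, him, paint, return, ring, wall, wrong

7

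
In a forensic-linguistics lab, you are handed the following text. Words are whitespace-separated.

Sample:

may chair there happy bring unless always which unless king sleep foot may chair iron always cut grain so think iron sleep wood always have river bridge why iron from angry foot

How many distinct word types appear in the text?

23

Distinct types: {always, angry, bridge, bring, chair, cut, foot, from, grain, happy, have, iron, king, may, river, sleep, so, there, think, unless, which, why, wood}
V = 23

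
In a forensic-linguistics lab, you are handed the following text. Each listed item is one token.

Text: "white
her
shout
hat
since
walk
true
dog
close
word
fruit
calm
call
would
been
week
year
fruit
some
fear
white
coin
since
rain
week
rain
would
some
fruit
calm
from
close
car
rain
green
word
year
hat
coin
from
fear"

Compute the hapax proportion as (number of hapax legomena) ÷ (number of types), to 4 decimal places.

0.3750

Frequencies: fruit:3, rain:3, white:2, hat:2, since:2, close:2, word:2, calm:2, would:2, week:2, year:2, some:2, fear:2, coin:2, from:2, her:1, shout:1, walk:1, true:1, dog:1, … (4 more, each freq 1)
Hapax count = 9; type count = 24.
Ratio = 9 / 24 = 0.3750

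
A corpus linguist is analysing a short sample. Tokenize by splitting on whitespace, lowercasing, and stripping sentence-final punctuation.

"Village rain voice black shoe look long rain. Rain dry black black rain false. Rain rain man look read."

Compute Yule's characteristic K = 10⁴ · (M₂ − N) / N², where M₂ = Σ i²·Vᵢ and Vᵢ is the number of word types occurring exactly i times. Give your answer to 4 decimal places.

Frequencies: rain:6, black:3, look:2, village:1, voice:1, shoe:1, long:1, dry:1, false:1, man:1, read:1
N = 19. Frequency spectrum: V_1=8, V_2=1, V_3=1, V_6=1
M₂ = 1²·8 + 2²·1 + 3²·1 + 6²·1 = 57
K = 10000 × (57 − 19) / 19² = 1052.6316

1052.6316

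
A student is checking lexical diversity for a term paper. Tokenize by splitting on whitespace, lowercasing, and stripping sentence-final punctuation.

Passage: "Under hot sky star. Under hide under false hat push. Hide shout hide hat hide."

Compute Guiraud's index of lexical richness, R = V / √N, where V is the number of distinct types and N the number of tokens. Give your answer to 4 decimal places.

N = 15, V = 9.
√N = 3.872983
R = 9 / 3.872983 = 2.3238

2.3238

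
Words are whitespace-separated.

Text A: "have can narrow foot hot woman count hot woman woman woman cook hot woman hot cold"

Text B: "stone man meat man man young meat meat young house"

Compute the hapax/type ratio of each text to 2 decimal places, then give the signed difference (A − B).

0.38

A: hapax=7, V=9, ratio=0.78
B: hapax=2, V=5, ratio=0.40
Difference = 0.78 − 0.40 = 0.38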